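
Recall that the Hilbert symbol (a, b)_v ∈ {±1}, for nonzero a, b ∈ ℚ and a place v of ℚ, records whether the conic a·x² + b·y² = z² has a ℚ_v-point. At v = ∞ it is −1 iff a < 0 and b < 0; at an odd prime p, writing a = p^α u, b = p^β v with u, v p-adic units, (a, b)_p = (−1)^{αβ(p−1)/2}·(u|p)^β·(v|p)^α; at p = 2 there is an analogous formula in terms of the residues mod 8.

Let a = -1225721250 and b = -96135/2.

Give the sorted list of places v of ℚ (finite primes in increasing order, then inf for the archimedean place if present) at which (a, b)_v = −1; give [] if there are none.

[3, 13, 17, inf]

(a, b) ≡ (-754, -192270) mod (ℚ^×)²; places V = {2, 3, 5, 13, 17, 29, ∞}.
(a,b)_3: α=2, u≡2; β=1, v≡2 (mod 3); (2|3)=-1, (2|3)=-1; sign (−1)^0·-1^1·-1^2 = -1.
(a,b)_5: α=4, u≡1; β=1, v≡4 (mod 5); (1|5)=+1, (4|5)=+1; sign (−1)^0·+1^1·+1^4 = +1.
(a,b)_13: α=1, u≡7; β=1, v≡1 (mod 13); (7|13)=-1, (1|13)=+1; sign (−1)^0·-1^1·+1^1 = -1.
(a,b)_2: α=1, β=-1; u≡7, v≡1 (mod 8); ε(u)ε(v)=1·0, αω(v)=1·0, βω(u)=-1·0; sum ≡ 0  ⇒  +1.
(a,b)_∞: sgn(-754)=−, sgn(-192270)=−, so -1.
(a,b)_17: α=2, u≡12; β=1, v≡3 (mod 17); (12|17)=-1, (3|17)=-1; sign (−1)^0·-1^1·-1^2 = -1.
(a,b)_29: α=1, u≡3; β=1, v≡10 (mod 29); (3|29)=-1, (10|29)=-1; sign (−1)^0·-1^1·-1^1 = +1.
Ram(-754, -192270) = {3, 13, 17, ∞}; no ℚ_3-point on the conic.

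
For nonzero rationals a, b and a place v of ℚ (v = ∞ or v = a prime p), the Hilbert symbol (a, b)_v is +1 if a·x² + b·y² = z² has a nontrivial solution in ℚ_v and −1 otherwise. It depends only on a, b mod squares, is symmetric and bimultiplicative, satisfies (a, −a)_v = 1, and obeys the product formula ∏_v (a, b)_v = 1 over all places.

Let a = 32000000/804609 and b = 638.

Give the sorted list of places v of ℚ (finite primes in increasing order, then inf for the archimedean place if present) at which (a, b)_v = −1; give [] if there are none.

(a, b) ≡ (2, 638) mod (ℚ^×)²; places V = {2, 3, 5, 11, 13, 23, 29, ∞}.
(a,b)_13: α=-2, u≡2; β=0, v≡1 (mod 13); (2|13)=-1, (1|13)=+1; sign (−1)^0·-1^0·+1^-2 = +1.
(a,b)_23: α=-2, u≡18; β=0, v≡17 (mod 23); (18|23)=+1, (17|23)=-1; sign (−1)^0·+1^0·-1^-2 = +1.
(a,b)_∞: sgn(2)=+, sgn(638)=+, so +1.
(a,b)_29: α=0, u≡2; β=1, v≡22 (mod 29); (2|29)=-1, (22|29)=+1; sign (−1)^0·-1^1·+1^0 = -1.
(a,b)_5: α=6, u≡2; β=0, v≡3 (mod 5); (2|5)=-1, (3|5)=-1; sign (−1)^0·-1^0·-1^6 = +1.
(a,b)_2: α=11, β=1; u≡1, v≡7 (mod 8); ε(u)ε(v)=0·1, αω(v)=11·0, βω(u)=1·0; sum ≡ 0  ⇒  +1.
(a,b)_11: α=0, u≡7; β=1, v≡3 (mod 11); (7|11)=-1, (3|11)=+1; sign (−1)^0·-1^1·+1^0 = -1.
(a,b)_3: α=-2, u≡2; β=0, v≡2 (mod 3); (2|3)=-1, (2|3)=-1; sign (−1)^0·-1^0·-1^-2 = +1.
Ram(2, 638) = {11, 29}; no ℚ_11-point on the conic.

[11, 29]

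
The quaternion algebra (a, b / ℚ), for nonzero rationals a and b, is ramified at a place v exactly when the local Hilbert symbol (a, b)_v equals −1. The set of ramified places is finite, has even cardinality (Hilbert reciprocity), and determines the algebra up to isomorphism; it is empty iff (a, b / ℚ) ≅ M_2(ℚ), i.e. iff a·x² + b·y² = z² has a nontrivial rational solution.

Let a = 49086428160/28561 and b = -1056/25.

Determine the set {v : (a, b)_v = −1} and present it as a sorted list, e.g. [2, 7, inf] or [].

[2, 11]

(a, b) ≡ (165, -66) mod (ℚ^×)²; places V = {2, 3, 5, 7, 11, 13, ∞}.
(a,b)_7: α=4, u≡2; β=0, v≡2 (mod 7); (2|7)=+1, (2|7)=+1; sign (−1)^0·+1^0·+1^4 = +1.
(a,b)_13: α=-4, u≡3; β=0, v≡3 (mod 13); (3|13)=+1, (3|13)=+1; sign (−1)^0·+1^0·+1^-4 = +1.
(a,b)_2: α=10, β=5; u≡5, v≡7 (mod 8); ε(u)ε(v)=0·1, αω(v)=10·0, βω(u)=5·1; sum ≡ 1  ⇒  -1.
(a,b)_∞: sgn(165)=+, sgn(-66)=−, so +1.
(a,b)_11: α=3, u≡9; β=1, v≡1 (mod 11); (9|11)=+1, (1|11)=+1; sign (−1)^1·+1^1·+1^3 = -1.
(a,b)_3: α=1, u≡1; β=1, v≡2 (mod 3); (1|3)=+1, (2|3)=-1; sign (−1)^1·+1^1·-1^1 = +1.
(a,b)_5: α=1, u≡2; β=-2, v≡4 (mod 5); (2|5)=-1, (4|5)=+1; sign (−1)^0·-1^-2·+1^1 = +1.
|Ram(165, -66)| = 2, even; anisotropic at {2, 11}.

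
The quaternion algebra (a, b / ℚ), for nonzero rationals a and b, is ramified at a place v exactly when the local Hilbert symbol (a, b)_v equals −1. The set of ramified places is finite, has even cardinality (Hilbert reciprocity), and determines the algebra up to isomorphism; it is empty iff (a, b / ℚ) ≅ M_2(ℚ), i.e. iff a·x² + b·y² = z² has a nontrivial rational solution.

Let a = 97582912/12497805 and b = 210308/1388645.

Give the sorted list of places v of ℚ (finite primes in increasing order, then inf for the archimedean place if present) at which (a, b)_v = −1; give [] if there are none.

(a, b) ≡ (185, 5365) mod (ℚ^×)²; places V = {2, 3, 5, 7, 17, 29, 31, 37, ∞}.
(a,b)_37: α=1, u≡32; β=1, v≡7 (mod 37); (32|37)=-1, (7|37)=+1; sign (−1)^0·-1^1·+1^1 = -1.
(a,b)_5: α=-1, u≡2; β=-1, v≡2 (mod 5); (2|5)=-1, (2|5)=-1; sign (−1)^0·-1^-1·-1^-1 = +1.
(a,b)_∞: sgn(185)=+, sgn(5365)=+, so +1.
(a,b)_31: α=-2, u≡23; β=-2, v≡10 (mod 31); (23|31)=-1, (10|31)=+1; sign (−1)^0·-1^-2·+1^-2 = +1.
(a,b)_29: α=2, u≡14; β=1, v≡26 (mod 29); (14|29)=-1, (26|29)=-1; sign (−1)^0·-1^1·-1^2 = -1.
(a,b)_7: α=2, u≡6; β=2, v≡6 (mod 7); (6|7)=-1, (6|7)=-1; sign (−1)^0·-1^2·-1^2 = +1.
(a,b)_17: α=-2, u≡4; β=-2, v≡14 (mod 17); (4|17)=+1, (14|17)=-1; sign (−1)^0·+1^-2·-1^-2 = +1.
(a,b)_2: α=6, β=2; u≡1, v≡5 (mod 8); ε(u)ε(v)=0·0, αω(v)=6·1, βω(u)=2·0; sum ≡ 0  ⇒  +1.
(a,b)_3: α=-2, u≡2; β=0, v≡1 (mod 3); (2|3)=-1, (1|3)=+1; sign (−1)^0·-1^0·+1^-2 = +1.
(185, 5365 / ℚ) ramifies at {29, 37}: a division algebra.

[29, 37]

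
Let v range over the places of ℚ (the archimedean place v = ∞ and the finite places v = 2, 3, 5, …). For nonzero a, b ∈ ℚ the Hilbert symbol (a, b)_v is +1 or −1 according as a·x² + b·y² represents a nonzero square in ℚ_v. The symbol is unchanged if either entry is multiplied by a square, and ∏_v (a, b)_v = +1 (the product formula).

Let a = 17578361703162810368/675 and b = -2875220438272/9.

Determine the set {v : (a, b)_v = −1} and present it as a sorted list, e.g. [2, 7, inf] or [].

[2, 3]

Mod squares: a ≡ 88179, b ≡ -13. Check v ∈ {∞, 2, 3, 5, 7, 13, 17, 19}.
v=∞: 88179 > 0 and -13 < 0  ⇒  (a,b)_∞ = +1.
v=7: a=7^3·(≡2), b=7^2·(≡2) mod 7; (2|7)=+1, (2|7)=+1; (−1)^{3·2·3}·(+1)^2·(+1)^3 = +1.
v=17: a=17^3·(≡8), b=17^2·(≡13) mod 17; (8|17)=+1, (13|17)=+1; (−1)^{3·2·8}·(+1)^2·(+1)^3 = +1.
v=2: v_2(a)=12, v_2(b)=8; units ≡ 3, 3 (mod 8); ε·ε+αω+βω = 1·1+12·1+8·1 ≡ 1  ⇒  (a,b)_2 = -1.
v=3: a=3^-3·(≡2), b=3^-2·(≡2) mod 3; (2|3)=-1, (2|3)=-1; (−1)^{-3·-2·1}·(-1)^-2·(-1)^-3 = -1.
v=13: a=13^5·(≡1), b=13^3·(≡12) mod 13; (1|13)=+1, (12|13)=+1; (−1)^{5·3·6}·(+1)^3·(+1)^5 = +1.
v=5: a=5^-2·(≡4), b=5^0·(≡2) mod 5; (4|5)=+1, (2|5)=-1; (−1)^{-2·0·2}·(+1)^0·(-1)^-2 = +1.
v=19: a=19^3·(≡6), b=19^2·(≡4) mod 19; (6|19)=+1, (4|19)=+1; (−1)^{3·2·9}·(+1)^2·(+1)^3 = +1.
|Ram(88179, -13)| = 2, even; anisotropic at {2, 3}.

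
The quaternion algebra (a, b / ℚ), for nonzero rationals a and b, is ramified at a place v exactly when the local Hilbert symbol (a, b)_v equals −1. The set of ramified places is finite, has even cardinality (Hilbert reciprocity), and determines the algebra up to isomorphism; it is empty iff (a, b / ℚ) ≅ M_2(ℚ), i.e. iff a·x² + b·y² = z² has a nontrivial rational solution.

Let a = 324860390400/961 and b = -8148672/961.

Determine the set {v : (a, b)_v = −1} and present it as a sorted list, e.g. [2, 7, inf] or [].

Mod squares: a ≡ 12689859, b ≡ -14147. Check v ∈ {∞, 2, 3, 5, 7, 13, 23, 31, 43, 47}.
v=23: a=23^1·(≡12), b=23^0·(≡5) mod 23; (12|23)=+1, (5|23)=-1; (−1)^{1·0·11}·(+1)^0·(-1)^1 = -1.
v=43: a=43^1·(≡4), b=43^1·(≡17) mod 43; (4|43)=+1, (17|43)=+1; (−1)^{1·1·21}·(+1)^1·(+1)^1 = -1.
v=47: a=47^1·(≡33), b=47^1·(≡16) mod 47; (33|47)=-1, (16|47)=+1; (−1)^{1·1·23}·(-1)^1·(+1)^1 = +1.
v=∞: 12689859 > 0 and -14147 < 0  ⇒  (a,b)_∞ = +1.
v=13: a=13^1·(≡3), b=13^0·(≡12) mod 13; (3|13)=+1, (12|13)=+1; (−1)^{1·0·6}·(+1)^0·(+1)^1 = +1.
v=3: a=3^1·(≡1), b=3^2·(≡1) mod 3; (1|3)=+1, (1|3)=+1; (−1)^{1·2·1}·(+1)^2·(+1)^1 = +1.
v=31: a=31^-2·(≡8), b=31^-2·(≡19) mod 31; (8|31)=+1, (19|31)=+1; (−1)^{-2·-2·15}·(+1)^-2·(+1)^-2 = +1.
v=2: v_2(a)=10, v_2(b)=6; units ≡ 3, 5 (mod 8); ε·ε+αω+βω = 1·0+10·1+6·1 ≡ 0  ⇒  (a,b)_2 = +1.
v=7: a=7^1·(≡6), b=7^1·(≡2) mod 7; (6|7)=-1, (2|7)=+1; (−1)^{1·1·3}·(-1)^1·(+1)^1 = +1.
v=5: a=5^2·(≡1), b=5^0·(≡3) mod 5; (1|5)=+1, (3|5)=-1; (−1)^{2·0·2}·(+1)^0·(-1)^2 = +1.
Ram(12689859, -14147) = {23, 43}; no ℚ_23-point on the conic.

[23, 43]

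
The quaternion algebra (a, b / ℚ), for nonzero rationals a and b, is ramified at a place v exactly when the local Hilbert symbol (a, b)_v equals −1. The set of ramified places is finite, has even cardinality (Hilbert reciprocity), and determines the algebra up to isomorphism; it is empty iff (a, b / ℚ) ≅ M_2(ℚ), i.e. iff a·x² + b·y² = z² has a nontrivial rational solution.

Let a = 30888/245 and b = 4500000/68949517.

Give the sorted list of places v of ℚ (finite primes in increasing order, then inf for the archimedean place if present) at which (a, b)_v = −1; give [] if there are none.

[2, 3]

Mod squares: a ≡ 4290, b ≡ 26. Check v ∈ {∞, 2, 3, 5, 7, 11, 13, 47}.
v=13: a=13^1·(≡8), b=13^-1·(≡6) mod 13; (8|13)=-1, (6|13)=-1; (−1)^{1·-1·6}·(-1)^-1·(-1)^1 = +1.
v=7: a=7^-2·(≡5), b=7^-4·(≡5) mod 7; (5|7)=-1, (5|7)=-1; (−1)^{-2·-4·3}·(-1)^-4·(-1)^-2 = +1.
v=47: a=47^0·(≡15), b=47^-2·(≡44) mod 47; (15|47)=-1, (44|47)=-1; (−1)^{0·-2·23}·(-1)^-2·(-1)^0 = +1.
v=5: a=5^-1·(≡2), b=5^6·(≡4) mod 5; (2|5)=-1, (4|5)=+1; (−1)^{-1·6·2}·(-1)^6·(+1)^-1 = +1.
v=11: a=11^1·(≡1), b=11^0·(≡1) mod 11; (1|11)=+1, (1|11)=+1; (−1)^{1·0·5}·(+1)^0·(+1)^1 = +1.
v=∞: 4290 > 0 and 26 > 0  ⇒  (a,b)_∞ = +1.
v=3: a=3^3·(≡2), b=3^2·(≡2) mod 3; (2|3)=-1, (2|3)=-1; (−1)^{3·2·1}·(-1)^2·(-1)^3 = -1.
v=2: v_2(a)=3, v_2(b)=5; units ≡ 1, 5 (mod 8); ε·ε+αω+βω = 0·0+3·1+5·0 ≡ 1  ⇒  (a,b)_2 = -1.
Ram(4290, 26) = {2, 3}; no ℚ_2-point on the conic.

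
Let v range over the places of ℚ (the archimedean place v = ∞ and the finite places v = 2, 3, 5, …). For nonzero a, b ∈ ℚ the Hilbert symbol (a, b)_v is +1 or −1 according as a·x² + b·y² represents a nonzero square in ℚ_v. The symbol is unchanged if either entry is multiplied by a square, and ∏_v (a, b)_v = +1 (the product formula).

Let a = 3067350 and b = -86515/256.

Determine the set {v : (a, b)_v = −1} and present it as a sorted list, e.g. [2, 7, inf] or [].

Mod squares: a ≡ 6, b ≡ -715. Check v ∈ {∞, 2, 3, 5, 11, 13}.
v=2: v_2(a)=1, v_2(b)=-8; units ≡ 3, 5 (mod 8); ε·ε+αω+βω = 1·0+1·1+-8·1 ≡ 1  ⇒  (a,b)_2 = -1.
v=3: a=3^1·(≡2), b=3^0·(≡2) mod 3; (2|3)=-1, (2|3)=-1; (−1)^{1·0·1}·(-1)^0·(-1)^1 = -1.
v=∞: 6 > 0 and -715 < 0  ⇒  (a,b)_∞ = +1.
v=11: a=11^2·(≡6), b=11^3·(≡4) mod 11; (6|11)=-1, (4|11)=+1; (−1)^{2·3·5}·(-1)^3·(+1)^2 = -1.
v=5: a=5^2·(≡4), b=5^1·(≡2) mod 5; (4|5)=+1, (2|5)=-1; (−1)^{2·1·2}·(+1)^1·(-1)^2 = +1.
v=13: a=13^2·(≡2), b=13^1·(≡3) mod 13; (2|13)=-1, (3|13)=+1; (−1)^{2·1·6}·(-1)^1·(+1)^2 = -1.
Ram(6, -715) = {2, 3, 11, 13}; no ℚ_2-point on the conic.

[2, 3, 11, 13]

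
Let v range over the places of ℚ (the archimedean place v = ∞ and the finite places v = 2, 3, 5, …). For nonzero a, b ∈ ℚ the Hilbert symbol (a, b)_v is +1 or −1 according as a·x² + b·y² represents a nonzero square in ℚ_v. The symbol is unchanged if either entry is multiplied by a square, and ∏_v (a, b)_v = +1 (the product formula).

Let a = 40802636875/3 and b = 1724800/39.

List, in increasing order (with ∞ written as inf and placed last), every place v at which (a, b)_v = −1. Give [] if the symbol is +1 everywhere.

(a, b) ≡ (273, 858) mod (ℚ^×)²; places V = {2, 3, 5, 7, 11, 13, ∞}.
(a,b)_5: α=4, u≡3; β=2, v≡3 (mod 5); (3|5)=-1, (3|5)=-1; sign (−1)^0·-1^2·-1^4 = +1.
(a,b)_11: α=4, u≡1; β=1, v≡1 (mod 11); (1|11)=+1, (1|11)=+1; sign (−1)^0·+1^1·+1^4 = +1.
(a,b)_2: α=0, β=7; u≡1, v≡5 (mod 8); ε(u)ε(v)=0·0, αω(v)=0·1, βω(u)=7·0; sum ≡ 0  ⇒  +1.
(a,b)_7: α=3, u≡2; β=2, v≡1 (mod 7); (2|7)=+1, (1|7)=+1; sign (−1)^0·+1^2·+1^3 = +1.
(a,b)_∞: sgn(273)=+, sgn(858)=+, so +1.
(a,b)_13: α=1, u≡5; β=-1, v≡4 (mod 13); (5|13)=-1, (4|13)=+1; sign (−1)^0·-1^-1·+1^1 = -1.
(a,b)_3: α=-1, u≡1; β=-1, v≡1 (mod 3); (1|3)=+1, (1|3)=+1; sign (−1)^1·+1^-1·+1^-1 = -1.
|Ram(273, 858)| = 2, even; anisotropic at {3, 13}.

[3, 13]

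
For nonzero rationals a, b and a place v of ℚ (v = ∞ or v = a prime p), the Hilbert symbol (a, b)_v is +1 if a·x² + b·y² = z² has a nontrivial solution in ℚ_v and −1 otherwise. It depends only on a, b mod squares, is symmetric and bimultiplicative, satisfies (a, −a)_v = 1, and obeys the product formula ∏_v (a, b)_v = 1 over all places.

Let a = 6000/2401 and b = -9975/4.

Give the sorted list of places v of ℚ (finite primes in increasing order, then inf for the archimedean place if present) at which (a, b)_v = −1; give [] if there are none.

[3, 19]

(a, b) ≡ (15, -399) mod (ℚ^×)²; places V = {2, 3, 5, 7, 19, ∞}.
(a,b)_19: α=0, u≡13; β=1, v≡16 (mod 19); (13|19)=-1, (16|19)=+1; sign (−1)^0·-1^1·+1^0 = -1.
(a,b)_7: α=-4, u≡1; β=1, v≡6 (mod 7); (1|7)=+1, (6|7)=-1; sign (−1)^0·+1^1·-1^-4 = +1.
(a,b)_2: α=4, β=-2; u≡7, v≡1 (mod 8); ε(u)ε(v)=1·0, αω(v)=4·0, βω(u)=-2·0; sum ≡ 0  ⇒  +1.
(a,b)_5: α=3, u≡3; β=2, v≡4 (mod 5); (3|5)=-1, (4|5)=+1; sign (−1)^0·-1^2·+1^3 = +1.
(a,b)_∞: sgn(15)=+, sgn(-399)=−, so +1.
(a,b)_3: α=1, u≡2; β=1, v≡2 (mod 3); (2|3)=-1, (2|3)=-1; sign (−1)^1·-1^1·-1^1 = -1.
|Ram(15, -399)| = 2, even; anisotropic at {3, 19}.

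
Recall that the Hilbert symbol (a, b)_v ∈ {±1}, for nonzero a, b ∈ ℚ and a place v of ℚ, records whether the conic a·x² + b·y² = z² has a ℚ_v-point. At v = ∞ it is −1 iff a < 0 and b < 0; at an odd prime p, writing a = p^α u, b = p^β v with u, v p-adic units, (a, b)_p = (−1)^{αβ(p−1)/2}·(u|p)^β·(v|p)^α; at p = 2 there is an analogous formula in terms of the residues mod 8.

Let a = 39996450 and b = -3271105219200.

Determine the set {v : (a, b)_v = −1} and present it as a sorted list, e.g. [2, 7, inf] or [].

[2, 3, 43, 53]

Mod squares: a ≡ 177762, b ≡ -727818. Check v ∈ {∞, 2, 3, 5, 7, 13, 31, 43, 53}.
v=∞: 177762 > 0 and -727818 < 0  ⇒  (a,b)_∞ = +1.
v=3: a=3^3·(≡1), b=3^1·(≡1) mod 3; (1|3)=+1, (1|3)=+1; (−1)^{3·1·1}·(+1)^1·(+1)^3 = -1.
v=31: a=31^0·(≡2), b=31^1·(≡28) mod 31; (2|31)=+1, (28|31)=+1; (−1)^{0·1·15}·(+1)^1·(+1)^0 = +1.
v=53: a=53^1·(≡36), b=53^2·(≡45) mod 53; (36|53)=+1, (45|53)=-1; (−1)^{1·2·26}·(+1)^2·(-1)^1 = -1.
v=13: a=13^1·(≡5), b=13^1·(≡5) mod 13; (5|13)=-1, (5|13)=-1; (−1)^{1·1·6}·(-1)^1·(-1)^1 = +1.
v=5: a=5^2·(≡3), b=5^2·(≡2) mod 5; (3|5)=-1, (2|5)=-1; (−1)^{2·2·2}·(-1)^2·(-1)^2 = +1.
v=7: a=7^0·(≡4), b=7^1·(≡4) mod 7; (4|7)=+1, (4|7)=+1; (−1)^{0·1·3}·(+1)^1·(+1)^0 = +1.
v=2: v_2(a)=1, v_2(b)=7; units ≡ 1, 3 (mod 8); ε·ε+αω+βω = 0·1+1·1+7·0 ≡ 1  ⇒  (a,b)_2 = -1.
v=43: a=43^1·(≡17), b=43^1·(≡38) mod 43; (17|43)=+1, (38|43)=+1; (−1)^{1·1·21}·(+1)^1·(+1)^1 = -1.
(177762, -727818 / ℚ) ramifies at {2, 3, 43, 53}: a division algebra.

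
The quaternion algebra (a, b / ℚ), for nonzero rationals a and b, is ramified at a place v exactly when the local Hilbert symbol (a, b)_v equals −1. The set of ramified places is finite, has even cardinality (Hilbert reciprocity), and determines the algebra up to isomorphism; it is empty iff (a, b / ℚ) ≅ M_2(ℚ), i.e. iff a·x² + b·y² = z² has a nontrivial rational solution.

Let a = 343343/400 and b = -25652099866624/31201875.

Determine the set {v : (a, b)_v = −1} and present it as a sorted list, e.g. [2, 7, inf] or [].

Mod squares: a ≡ 143, b ≡ -8778. Check v ∈ {∞, 2, 3, 5, 7, 11, 13, 19, 43}.
v=2: v_2(a)=-4, v_2(b)=13; units ≡ 7, 3 (mod 8); ε·ε+αω+βω = 1·1+-4·1+13·0 ≡ 1  ⇒  (a,b)_2 = -1.
v=∞: 143 > 0 and -8778 < 0  ⇒  (a,b)_∞ = +1.
v=43: a=43^0·(≡9), b=43^-2·(≡26) mod 43; (9|43)=+1, (26|43)=-1; (−1)^{0·-2·21}·(+1)^-2·(-1)^0 = +1.
v=7: a=7^4·(≡3), b=7^3·(≡6) mod 7; (3|7)=-1, (6|7)=-1; (−1)^{4·3·3}·(-1)^3·(-1)^4 = -1.
v=13: a=13^1·(≡6), b=13^0·(≡1) mod 13; (6|13)=-1, (1|13)=+1; (−1)^{1·0·6}·(-1)^0·(+1)^1 = +1.
v=11: a=11^1·(≡7), b=11^3·(≡3) mod 11; (7|11)=-1, (3|11)=+1; (−1)^{1·3·5}·(-1)^3·(+1)^1 = +1.
v=19: a=19^0·(≡13), b=19^3·(≡3) mod 19; (13|19)=-1, (3|19)=-1; (−1)^{0·3·9}·(-1)^3·(-1)^0 = -1.
v=3: a=3^0·(≡2), b=3^-3·(≡2) mod 3; (2|3)=-1, (2|3)=-1; (−1)^{0·-3·1}·(-1)^-3·(-1)^0 = -1.
v=5: a=5^-2·(≡3), b=5^-4·(≡2) mod 5; (3|5)=-1, (2|5)=-1; (−1)^{-2·-4·2}·(-1)^-4·(-1)^-2 = +1.
(143, -8778 / ℚ) ramifies at {2, 3, 7, 19}: a division algebra.

[2, 3, 7, 19]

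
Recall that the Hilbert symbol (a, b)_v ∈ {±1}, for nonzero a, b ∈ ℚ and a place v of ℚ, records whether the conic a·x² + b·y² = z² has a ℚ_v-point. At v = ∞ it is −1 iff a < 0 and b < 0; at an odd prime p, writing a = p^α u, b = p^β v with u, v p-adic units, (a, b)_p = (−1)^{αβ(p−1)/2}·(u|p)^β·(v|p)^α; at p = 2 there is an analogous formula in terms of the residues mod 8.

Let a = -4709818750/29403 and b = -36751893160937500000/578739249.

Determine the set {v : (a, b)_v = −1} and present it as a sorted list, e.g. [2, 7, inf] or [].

Mod squares: a ≡ -2730, b ≡ -70. Check v ∈ {∞, 2, 3, 5, 7, 11, 13}.
v=11: a=11^-2·(≡1), b=11^-2·(≡10) mod 11; (1|11)=+1, (10|11)=-1; (−1)^{-2·-2·5}·(+1)^-2·(-1)^-2 = +1.
v=7: a=7^3·(≡2), b=7^7·(≡4) mod 7; (2|7)=+1, (4|7)=+1; (−1)^{3·7·3}·(+1)^7·(+1)^3 = -1.
v=5: a=5^5·(≡1), b=5^11·(≡1) mod 5; (1|5)=+1, (1|5)=+1; (−1)^{5·11·2}·(+1)^11·(+1)^5 = +1.
v=3: a=3^-5·(≡2), b=3^-14·(≡2) mod 3; (2|3)=-1, (2|3)=-1; (−1)^{-5·-14·1}·(-1)^-14·(-1)^-5 = -1.
v=∞: -2730 < 0 and -70 < 0  ⇒  (a,b)_∞ = -1.
v=13: a=13^3·(≡8), b=13^4·(≡5) mod 13; (8|13)=-1, (5|13)=-1; (−1)^{3·4·6}·(-1)^4·(-1)^3 = -1.
v=2: v_2(a)=1, v_2(b)=5; units ≡ 3, 5 (mod 8); ε·ε+αω+βω = 1·0+1·1+5·1 ≡ 0  ⇒  (a,b)_2 = +1.
(-2730, -70 / ℚ) ramifies at {3, 7, 13, ∞}: a division algebra.

[3, 7, 13, inf]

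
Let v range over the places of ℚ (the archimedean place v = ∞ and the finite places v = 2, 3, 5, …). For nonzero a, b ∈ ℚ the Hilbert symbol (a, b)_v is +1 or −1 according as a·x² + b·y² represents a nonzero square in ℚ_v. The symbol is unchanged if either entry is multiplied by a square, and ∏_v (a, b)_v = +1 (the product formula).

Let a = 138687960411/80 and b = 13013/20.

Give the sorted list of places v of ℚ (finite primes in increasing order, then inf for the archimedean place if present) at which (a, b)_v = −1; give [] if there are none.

Mod squares: a ≡ 455, b ≡ 385. Check v ∈ {∞, 2, 3, 5, 7, 11, 13}.
v=∞: 455 > 0 and 385 > 0  ⇒  (a,b)_∞ = +1.
v=2: v_2(a)=-4, v_2(b)=-2; units ≡ 7, 1 (mod 8); ε·ε+αω+βω = 1·0+-4·0+-2·0 ≡ 0  ⇒  (a,b)_2 = +1.
v=11: a=11^2·(≡5), b=11^1·(≡8) mod 11; (5|11)=+1, (8|11)=-1; (−1)^{2·1·5}·(+1)^1·(-1)^2 = +1.
v=5: a=5^-1·(≡1), b=5^-1·(≡2) mod 5; (1|5)=+1, (2|5)=-1; (−1)^{-1·-1·2}·(+1)^-1·(-1)^-1 = -1.
v=3: a=3^2·(≡2), b=3^0·(≡1) mod 3; (2|3)=-1, (1|3)=+1; (−1)^{2·0·1}·(-1)^0·(+1)^2 = +1.
v=13: a=13^5·(≡12), b=13^2·(≡11) mod 13; (12|13)=+1, (11|13)=-1; (−1)^{5·2·6}·(+1)^2·(-1)^5 = -1.
v=7: a=7^3·(≡1), b=7^1·(≡3) mod 7; (1|7)=+1, (3|7)=-1; (−1)^{3·1·3}·(+1)^1·(-1)^3 = +1.
Ram(455, 385) = {5, 13}; no ℚ_5-point on the conic.

[5, 13]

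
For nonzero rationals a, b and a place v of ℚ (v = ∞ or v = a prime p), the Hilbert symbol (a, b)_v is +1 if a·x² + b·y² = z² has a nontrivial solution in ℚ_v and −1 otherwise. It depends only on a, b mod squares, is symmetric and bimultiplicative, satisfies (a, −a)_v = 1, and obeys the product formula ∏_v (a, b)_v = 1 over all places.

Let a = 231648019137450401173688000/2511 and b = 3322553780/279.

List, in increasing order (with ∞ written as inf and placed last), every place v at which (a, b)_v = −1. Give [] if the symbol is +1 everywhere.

Mod squares: a ≡ 1344005, b ≡ 993395. Check v ∈ {∞, 2, 3, 5, 7, 11, 13, 17, 23, 29, 31}.
v=2: v_2(a)=6, v_2(b)=2; units ≡ 5, 3 (mod 8); ε·ε+αω+βω = 0·1+6·1+2·1 ≡ 0  ⇒  (a,b)_2 = +1.
v=∞: 1344005 > 0 and 993395 > 0  ⇒  (a,b)_∞ = +1.
v=11: a=11^2·(≡1), b=11^0·(≡10) mod 11; (1|11)=+1, (10|11)=-1; (−1)^{2·0·5}·(+1)^0·(-1)^2 = +1.
v=17: a=17^2·(≡2), b=17^1·(≡7) mod 17; (2|17)=+1, (7|17)=-1; (−1)^{2·1·8}·(+1)^1·(-1)^2 = +1.
v=7: a=7^4·(≡6), b=7^2·(≡2) mod 7; (6|7)=-1, (2|7)=+1; (−1)^{4·2·3}·(-1)^2·(+1)^4 = +1.
v=3: a=3^-4·(≡2), b=3^-2·(≡2) mod 3; (2|3)=-1, (2|3)=-1; (−1)^{-4·-2·1}·(-1)^-2·(-1)^-4 = +1.
v=13: a=13^3·(≡1), b=13^1·(≡12) mod 13; (1|13)=+1, (12|13)=+1; (−1)^{3·1·6}·(+1)^1·(+1)^3 = +1.
v=29: a=29^3·(≡19), b=29^1·(≡16) mod 29; (19|29)=-1, (16|29)=+1; (−1)^{3·1·14}·(-1)^1·(+1)^3 = -1.
v=31: a=31^-1·(≡23), b=31^-1·(≡11) mod 31; (23|31)=-1, (11|31)=-1; (−1)^{-1·-1·15}·(-1)^-1·(-1)^-1 = -1.
v=23: a=23^5·(≡15), b=23^2·(≡1) mod 23; (15|23)=-1, (1|23)=+1; (−1)^{5·2·11}·(-1)^2·(+1)^5 = +1.
v=5: a=5^3·(≡4), b=5^1·(≡4) mod 5; (4|5)=+1, (4|5)=+1; (−1)^{3·1·2}·(+1)^1·(+1)^3 = +1.
(1344005, 993395 / ℚ) ramifies at {29, 31}: a division algebra.

[29, 31]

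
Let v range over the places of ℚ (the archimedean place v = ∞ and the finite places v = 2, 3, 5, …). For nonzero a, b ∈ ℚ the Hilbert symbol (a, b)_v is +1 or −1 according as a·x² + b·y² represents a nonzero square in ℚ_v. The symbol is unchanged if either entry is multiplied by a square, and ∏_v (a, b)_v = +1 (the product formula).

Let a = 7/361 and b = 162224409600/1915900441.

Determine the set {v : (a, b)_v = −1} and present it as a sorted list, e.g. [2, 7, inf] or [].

(a, b) ≡ (7, 11) mod (ℚ^×)²; places V = {2, 3, 5, 7, 11, 13, 19, 23, 37, ∞}.
(a,b)_2: α=0, β=10; u≡7, v≡3 (mod 8); ε(u)ε(v)=1·1, αω(v)=0·1, βω(u)=10·0; sum ≡ 1  ⇒  -1.
(a,b)_11: α=0, u≡2; β=3, v≡4 (mod 11); (2|11)=-1, (4|11)=+1; sign (−1)^0·-1^3·+1^0 = -1.
(a,b)_7: α=1, u≡2; β=-2, v≡2 (mod 7); (2|7)=+1, (2|7)=+1; sign (−1)^0·+1^-2·+1^1 = +1.
(a,b)_∞: sgn(7)=+, sgn(11)=+, so +1.
(a,b)_13: α=0, u≡2; β=-4, v≡6 (mod 13); (2|13)=-1, (6|13)=-1; sign (−1)^0·-1^-4·-1^0 = +1.
(a,b)_23: α=0, u≡22; β=2, v≡22 (mod 23); (22|23)=-1, (22|23)=-1; sign (−1)^0·-1^2·-1^0 = +1.
(a,b)_5: α=0, u≡2; β=2, v≡4 (mod 5); (2|5)=-1, (4|5)=+1; sign (−1)^0·-1^2·+1^0 = +1.
(a,b)_37: α=0, u≡28; β=-2, v≡26 (mod 37); (28|37)=+1, (26|37)=+1; sign (−1)^0·+1^-2·+1^0 = +1.
(a,b)_3: α=0, u≡1; β=2, v≡2 (mod 3); (1|3)=+1, (2|3)=-1; sign (−1)^0·+1^2·-1^0 = +1.
(a,b)_19: α=-2, u≡7; β=0, v≡16 (mod 19); (7|19)=+1, (16|19)=+1; sign (−1)^0·+1^0·+1^-2 = +1.
(7, 11 / ℚ) ramifies at {2, 11}: a division algebra.

[2, 11]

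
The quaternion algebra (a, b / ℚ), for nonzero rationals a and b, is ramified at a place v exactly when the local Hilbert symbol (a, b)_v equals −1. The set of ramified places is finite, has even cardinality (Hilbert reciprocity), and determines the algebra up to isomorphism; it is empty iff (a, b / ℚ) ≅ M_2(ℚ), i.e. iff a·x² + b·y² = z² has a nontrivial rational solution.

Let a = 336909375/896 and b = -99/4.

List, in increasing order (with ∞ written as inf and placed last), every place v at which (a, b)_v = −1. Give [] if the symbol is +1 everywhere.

(a, b) ≡ (770, -11) mod (ℚ^×)²; places V = {2, 3, 5, 7, 11, ∞}.
(a,b)_5: α=5, u≡1; β=0, v≡4 (mod 5); (1|5)=+1, (4|5)=+1; sign (−1)^0·+1^0·+1^5 = +1.
(a,b)_7: α=-1, u≡6; β=0, v≡5 (mod 7); (6|7)=-1, (5|7)=-1; sign (−1)^0·-1^0·-1^-1 = -1.
(a,b)_2: α=-7, β=-2; u≡1, v≡5 (mod 8); ε(u)ε(v)=0·0, αω(v)=-7·1, βω(u)=-2·0; sum ≡ 1  ⇒  -1.
(a,b)_3: α=4, u≡2; β=2, v≡1 (mod 3); (2|3)=-1, (1|3)=+1; sign (−1)^0·-1^2·+1^4 = +1.
(a,b)_11: α=3, u≡3; β=1, v≡6 (mod 11); (3|11)=+1, (6|11)=-1; sign (−1)^1·+1^1·-1^3 = +1.
(a,b)_∞: sgn(770)=+, sgn(-11)=−, so +1.
(770, -11 / ℚ) ramifies at {2, 7}: a division algebra.

[2, 7]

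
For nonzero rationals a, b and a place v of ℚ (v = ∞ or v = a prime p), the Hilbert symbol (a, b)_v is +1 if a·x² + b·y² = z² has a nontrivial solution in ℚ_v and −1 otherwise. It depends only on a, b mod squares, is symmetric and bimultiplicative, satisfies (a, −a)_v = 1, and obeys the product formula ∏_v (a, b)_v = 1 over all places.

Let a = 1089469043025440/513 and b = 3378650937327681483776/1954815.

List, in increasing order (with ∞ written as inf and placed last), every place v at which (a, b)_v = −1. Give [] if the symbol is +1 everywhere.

Mod squares: a ≡ 16530, b ≡ 5115. Check v ∈ {∞, 2, 3, 5, 7, 11, 19, 29, 31}.
v=∞: 16530 > 0 and 5115 > 0  ⇒  (a,b)_∞ = +1.
v=29: a=29^3·(≡26), b=29^4·(≡14) mod 29; (26|29)=-1, (14|29)=-1; (−1)^{3·4·14}·(-1)^4·(-1)^3 = -1.
v=2: v_2(a)=5, v_2(b)=10; units ≡ 1, 3 (mod 8); ε·ε+αω+βω = 0·1+5·1+10·0 ≡ 1  ⇒  (a,b)_2 = -1.
v=31: a=31^2·(≡4), b=31^3·(≡18) mod 31; (4|31)=+1, (18|31)=+1; (−1)^{2·3·15}·(+1)^3·(+1)^2 = +1.
v=3: a=3^-3·(≡2), b=3^-1·(≡1) mod 3; (2|3)=-1, (1|3)=+1; (−1)^{-3·-1·1}·(-1)^-1·(+1)^-3 = +1.
v=7: a=7^4·(≡5), b=7^6·(≡6) mod 7; (5|7)=-1, (6|7)=-1; (−1)^{4·6·3}·(-1)^6·(-1)^4 = +1.
v=19: a=19^-1·(≡8), b=19^-4·(≡16) mod 19; (8|19)=-1, (16|19)=+1; (−1)^{-1·-4·9}·(-1)^-4·(+1)^-1 = +1.
v=5: a=5^1·(≡1), b=5^-1·(≡2) mod 5; (1|5)=+1, (2|5)=-1; (−1)^{1·-1·2}·(+1)^-1·(-1)^1 = -1.
v=11: a=11^2·(≡8), b=11^3·(≡5) mod 11; (8|11)=-1, (5|11)=+1; (−1)^{2·3·5}·(-1)^3·(+1)^2 = -1.
(16530, 5115 / ℚ) ramifies at {2, 5, 11, 29}: a division algebra.

[2, 5, 11, 29]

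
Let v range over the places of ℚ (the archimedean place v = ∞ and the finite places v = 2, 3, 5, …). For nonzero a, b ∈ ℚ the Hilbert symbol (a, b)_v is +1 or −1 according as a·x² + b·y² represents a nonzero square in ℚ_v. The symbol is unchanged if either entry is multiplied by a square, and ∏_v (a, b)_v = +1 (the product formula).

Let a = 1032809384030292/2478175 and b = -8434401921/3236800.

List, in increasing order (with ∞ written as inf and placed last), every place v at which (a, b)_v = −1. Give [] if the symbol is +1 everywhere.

[]

Mod squares: a ≡ 1771, b ≡ -7. Check v ∈ {∞, 2, 3, 5, 7, 11, 17, 23}.
v=7: a=7^-3·(≡1), b=7^-1·(≡6) mod 7; (1|7)=+1, (6|7)=-1; (−1)^{-3·-1·3}·(+1)^-1·(-1)^-3 = +1.
v=17: a=17^-2·(≡6), b=17^-2·(≡14) mod 17; (6|17)=-1, (14|17)=-1; (−1)^{-2·-2·8}·(-1)^-2·(-1)^-2 = +1.
v=∞: 1771 > 0 and -7 < 0  ⇒  (a,b)_∞ = +1.
v=11: a=11^9·(≡2), b=11^6·(≡4) mod 11; (2|11)=-1, (4|11)=+1; (−1)^{9·6·5}·(-1)^6·(+1)^9 = +1.
v=5: a=5^-2·(≡1), b=5^-2·(≡2) mod 5; (1|5)=+1, (2|5)=-1; (−1)^{-2·-2·2}·(+1)^-2·(-1)^-2 = +1.
v=23: a=23^3·(≡1), b=23^2·(≡8) mod 23; (1|23)=+1, (8|23)=+1; (−1)^{3·2·11}·(+1)^2·(+1)^3 = +1.
v=2: v_2(a)=2, v_2(b)=-6; units ≡ 3, 1 (mod 8); ε·ε+αω+βω = 1·0+2·0+-6·1 ≡ 0  ⇒  (a,b)_2 = +1.
v=3: a=3^2·(≡1), b=3^2·(≡2) mod 3; (1|3)=+1, (2|3)=-1; (−1)^{2·2·1}·(+1)^2·(-1)^2 = +1.
Every local symbol is +1, so the conic 1771·x² + -7·y² = z² has ℚ_v-points for all v and hence a ℚ-point; (a, b / ℚ) ≅ M_2(ℚ).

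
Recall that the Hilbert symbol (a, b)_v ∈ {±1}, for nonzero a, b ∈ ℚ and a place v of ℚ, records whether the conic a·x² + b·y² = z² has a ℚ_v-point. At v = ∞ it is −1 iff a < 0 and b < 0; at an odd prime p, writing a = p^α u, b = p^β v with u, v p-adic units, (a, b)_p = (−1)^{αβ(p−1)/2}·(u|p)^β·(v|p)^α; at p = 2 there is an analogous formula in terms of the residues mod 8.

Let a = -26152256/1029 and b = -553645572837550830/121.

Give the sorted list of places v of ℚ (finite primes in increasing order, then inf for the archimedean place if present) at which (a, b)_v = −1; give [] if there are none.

[13, 17, 19, inf]

(a, b) ≡ (-4641, -3230) mod (ℚ^×)²; places V = {2, 3, 5, 7, 11, 13, 17, 19, 31, 43, ∞}.
(a,b)_43: α=2, u≡42; β=0, v≡40 (mod 43); (42|43)=-1, (40|43)=+1; sign (−1)^0·-1^0·+1^2 = +1.
(a,b)_11: α=0, u≡4; β=-2, v≡1 (mod 11); (4|11)=+1, (1|11)=+1; sign (−1)^0·+1^-2·+1^0 = +1.
(a,b)_31: α=0, u≡25; β=2, v≡28 (mod 31); (25|31)=+1, (28|31)=+1; sign (−1)^0·+1^2·+1^0 = +1.
(a,b)_13: α=1, u≡6; β=4, v≡7 (mod 13); (6|13)=-1, (7|13)=-1; sign (−1)^0·-1^4·-1^1 = -1.
(a,b)_17: α=1, u≡9; β=3, v≡7 (mod 17); (9|17)=+1, (7|17)=-1; sign (−1)^0·+1^3·-1^1 = -1.
(a,b)_5: α=0, u≡1; β=1, v≡4 (mod 5); (1|5)=+1, (4|5)=+1; sign (−1)^0·+1^1·+1^0 = +1.
(a,b)_7: α=-3, u≡1; β=4, v≡2 (mod 7); (1|7)=+1, (2|7)=+1; sign (−1)^0·+1^4·+1^-3 = +1.
(a,b)_2: α=6, β=1; u≡7, v≡1 (mod 8); ε(u)ε(v)=1·0, αω(v)=6·0, βω(u)=1·0; sum ≡ 0  ⇒  +1.
(a,b)_19: α=0, u≡3; β=1, v≡7 (mod 19); (3|19)=-1, (7|19)=+1; sign (−1)^0·-1^1·+1^0 = -1.
(a,b)_3: α=-1, u≡1; β=2, v≡1 (mod 3); (1|3)=+1, (1|3)=+1; sign (−1)^0·+1^2·+1^-1 = +1.
(a,b)_∞: sgn(-4641)=−, sgn(-3230)=−, so -1.
|Ram(-4641, -3230)| = 4, even; anisotropic at {13, 17, 19, ∞}.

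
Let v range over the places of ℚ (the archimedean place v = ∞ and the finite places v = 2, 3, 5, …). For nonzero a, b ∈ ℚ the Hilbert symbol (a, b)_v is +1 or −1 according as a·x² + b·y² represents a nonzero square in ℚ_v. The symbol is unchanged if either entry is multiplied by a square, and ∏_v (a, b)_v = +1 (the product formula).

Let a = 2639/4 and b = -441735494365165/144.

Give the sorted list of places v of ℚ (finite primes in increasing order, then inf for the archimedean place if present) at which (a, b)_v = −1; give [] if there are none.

[2, 11, 13, 23]

(a, b) ≡ (2639, -63428365) mod (ℚ^×)²; places V = {2, 3, 5, 7, 11, 13, 19, 23, 29, ∞}.
(a,b)_7: α=1, u≡5; β=3, v≡1 (mod 7); (5|7)=-1, (1|7)=+1; sign (−1)^1·-1^3·+1^1 = +1.
(a,b)_2: α=-2, β=-4; u≡7, v≡3 (mod 8); ε(u)ε(v)=1·1, αω(v)=-2·1, βω(u)=-4·0; sum ≡ 1  ⇒  -1.
(a,b)_∞: sgn(2639)=+, sgn(-63428365)=−, so +1.
(a,b)_29: α=1, u≡1; β=3, v≡22 (mod 29); (1|29)=+1, (22|29)=+1; sign (−1)^0·+1^3·+1^1 = +1.
(a,b)_23: α=0, u≡10; β=1, v≡15 (mod 23); (10|23)=-1, (15|23)=-1; sign (−1)^0·-1^1·-1^0 = -1.
(a,b)_19: α=0, u≡9; β=1, v≡8 (mod 19); (9|19)=+1, (8|19)=-1; sign (−1)^0·+1^1·-1^0 = +1.
(a,b)_13: α=1, u≡2; β=3, v≡10 (mod 13); (2|13)=-1, (10|13)=+1; sign (−1)^0·-1^3·+1^1 = -1.
(a,b)_11: α=0, u≡8; β=1, v≡7 (mod 11); (8|11)=-1, (7|11)=-1; sign (−1)^0·-1^1·-1^0 = -1.
(a,b)_5: α=0, u≡1; β=1, v≡3 (mod 5); (1|5)=+1, (3|5)=-1; sign (−1)^0·+1^1·-1^0 = +1.
(a,b)_3: α=0, u≡2; β=-2, v≡2 (mod 3); (2|3)=-1, (2|3)=-1; sign (−1)^0·-1^-2·-1^0 = +1.
Ram(2639, -63428365) = {2, 11, 13, 23}; no ℚ_2-point on the conic.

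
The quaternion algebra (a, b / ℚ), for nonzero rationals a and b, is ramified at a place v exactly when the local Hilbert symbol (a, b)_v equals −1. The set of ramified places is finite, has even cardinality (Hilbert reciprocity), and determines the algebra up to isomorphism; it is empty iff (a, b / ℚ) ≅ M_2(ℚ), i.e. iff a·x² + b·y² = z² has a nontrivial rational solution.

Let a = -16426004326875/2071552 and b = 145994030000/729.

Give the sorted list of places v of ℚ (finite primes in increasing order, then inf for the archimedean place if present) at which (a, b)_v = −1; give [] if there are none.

(a, b) ≡ (-12341, 1763) mod (ℚ^×)²; places V = {2, 3, 5, 7, 11, 13, 17, 41, 43, ∞}.
(a,b)_∞: sgn(-12341)=−, sgn(1763)=+, so +1.
(a,b)_5: α=4, u≡1; β=4, v≡2 (mod 5); (1|5)=+1, (2|5)=-1; sign (−1)^0·+1^4·-1^4 = +1.
(a,b)_7: α=-1, u≡1; β=2, v≡3 (mod 7); (1|7)=+1, (3|7)=-1; sign (−1)^0·+1^2·-1^-1 = -1.
(a,b)_3: α=6, u≡1; β=-6, v≡2 (mod 3); (1|3)=+1, (2|3)=-1; sign (−1)^0·+1^-6·-1^6 = +1.
(a,b)_2: α=-10, β=4; u≡3, v≡3 (mod 8); ε(u)ε(v)=1·1, αω(v)=-10·1, βω(u)=4·1; sum ≡ 1  ⇒  -1.
(a,b)_13: α=2, u≡10; β=2, v≡6 (mod 13); (10|13)=+1, (6|13)=-1; sign (−1)^0·+1^2·-1^2 = +1.
(a,b)_43: α=1, u≡9; β=1, v≡41 (mod 43); (9|43)=+1, (41|43)=+1; sign (−1)^1·+1^1·+1^1 = -1.
(a,b)_11: α=2, u≡5; β=0, v≡9 (mod 11); (5|11)=+1, (9|11)=+1; sign (−1)^0·+1^0·+1^2 = +1.
(a,b)_17: α=-2, u≡2; β=0, v≡3 (mod 17); (2|17)=+1, (3|17)=-1; sign (−1)^0·+1^0·-1^-2 = +1.
(a,b)_41: α=1, u≡29; β=1, v≡31 (mod 41); (29|41)=-1, (31|41)=+1; sign (−1)^0·-1^1·+1^1 = -1.
|Ram(-12341, 1763)| = 4, even; anisotropic at {2, 7, 41, 43}.

[2, 7, 41, 43]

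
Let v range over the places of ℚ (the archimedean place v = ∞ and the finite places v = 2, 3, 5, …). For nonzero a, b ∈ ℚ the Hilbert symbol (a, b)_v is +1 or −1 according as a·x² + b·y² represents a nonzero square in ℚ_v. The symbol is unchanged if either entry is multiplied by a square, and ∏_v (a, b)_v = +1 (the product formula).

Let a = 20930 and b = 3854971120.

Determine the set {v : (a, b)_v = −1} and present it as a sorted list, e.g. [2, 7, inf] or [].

[7, 11]

(a, b) ≡ (20930, 55) mod (ℚ^×)²; places V = {2, 5, 7, 11, 13, 23, ∞}.
(a,b)_∞: sgn(20930)=+, sgn(55)=+, so +1.
(a,b)_23: α=1, u≡13; β=2, v≡6 (mod 23); (13|23)=+1, (6|23)=+1; sign (−1)^0·+1^2·+1^1 = +1.
(a,b)_5: α=1, u≡1; β=1, v≡4 (mod 5); (1|5)=+1, (4|5)=+1; sign (−1)^0·+1^1·+1^1 = +1.
(a,b)_2: α=1, β=4; u≡1, v≡7 (mod 8); ε(u)ε(v)=0·1, αω(v)=1·0, βω(u)=4·0; sum ≡ 0  ⇒  +1.
(a,b)_7: α=1, u≡1; β=2, v≡6 (mod 7); (1|7)=+1, (6|7)=-1; sign (−1)^0·+1^2·-1^1 = -1.
(a,b)_11: α=0, u≡8; β=1, v≡5 (mod 11); (8|11)=-1, (5|11)=+1; sign (−1)^0·-1^1·+1^0 = -1.
(a,b)_13: α=1, u≡11; β=2, v≡4 (mod 13); (11|13)=-1, (4|13)=+1; sign (−1)^0·-1^2·+1^1 = +1.
|Ram(20930, 55)| = 2, even; anisotropic at {7, 11}.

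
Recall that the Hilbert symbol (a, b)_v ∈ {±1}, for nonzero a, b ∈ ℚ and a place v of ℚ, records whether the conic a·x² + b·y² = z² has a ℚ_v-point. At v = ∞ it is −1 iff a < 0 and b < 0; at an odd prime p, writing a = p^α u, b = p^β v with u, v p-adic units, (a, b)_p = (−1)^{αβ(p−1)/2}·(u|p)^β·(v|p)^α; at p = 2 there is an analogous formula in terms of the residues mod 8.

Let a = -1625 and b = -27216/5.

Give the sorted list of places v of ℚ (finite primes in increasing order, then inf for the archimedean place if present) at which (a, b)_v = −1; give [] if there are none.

Mod squares: a ≡ -65, b ≡ -105. Check v ∈ {∞, 2, 3, 5, 7, 13}.
v=5: a=5^3·(≡2), b=5^-1·(≡4) mod 5; (2|5)=-1, (4|5)=+1; (−1)^{3·-1·2}·(-1)^-1·(+1)^3 = -1.
v=7: a=7^0·(≡6), b=7^1·(≡5) mod 7; (6|7)=-1, (5|7)=-1; (−1)^{0·1·3}·(-1)^1·(-1)^0 = -1.
v=∞: -65 < 0 and -105 < 0  ⇒  (a,b)_∞ = -1.
v=13: a=13^1·(≡5), b=13^0·(≡9) mod 13; (5|13)=-1, (9|13)=+1; (−1)^{1·0·6}·(-1)^0·(+1)^1 = +1.
v=2: v_2(a)=0, v_2(b)=4; units ≡ 7, 7 (mod 8); ε·ε+αω+βω = 1·1+0·0+4·0 ≡ 1  ⇒  (a,b)_2 = -1.
v=3: a=3^0·(≡1), b=3^5·(≡1) mod 3; (1|3)=+1, (1|3)=+1; (−1)^{0·5·1}·(+1)^5·(+1)^0 = +1.
|Ram(-65, -105)| = 4, even; anisotropic at {2, 5, 7, ∞}.

[2, 5, 7, inf]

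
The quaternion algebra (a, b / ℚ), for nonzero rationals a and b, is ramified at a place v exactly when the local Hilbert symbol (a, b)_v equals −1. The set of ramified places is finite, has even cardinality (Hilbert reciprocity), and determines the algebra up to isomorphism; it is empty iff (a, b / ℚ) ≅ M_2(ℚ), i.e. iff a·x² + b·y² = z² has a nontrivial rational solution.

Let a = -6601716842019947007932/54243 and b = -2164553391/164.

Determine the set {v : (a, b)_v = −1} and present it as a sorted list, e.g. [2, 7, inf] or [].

[11, 13, 41, inf]

(a, b) ≡ (-1360749, -14968239) mod (ℚ^×)²; places V = {2, 3, 7, 11, 13, 23, 31, 37, 41, ∞}.
(a,b)_7: α=-2, u≡2; β=2, v≡4 (mod 7); (2|7)=+1, (4|7)=+1; sign (−1)^0·+1^2·+1^-2 = +1.
(a,b)_37: α=3, u≡25; β=1, v≡16 (mod 37); (25|37)=+1, (16|37)=+1; sign (−1)^0·+1^1·+1^3 = +1.
(a,b)_∞: sgn(-1360749)=−, sgn(-14968239)=−, so -1.
(a,b)_2: α=2, β=-2; u≡3, v≡1 (mod 8); ε(u)ε(v)=1·0, αω(v)=2·0, βω(u)=-2·1; sum ≡ 0  ⇒  +1.
(a,b)_3: α=-3, u≡2; β=1, v≡1 (mod 3); (2|3)=-1, (1|3)=+1; sign (−1)^1·-1^1·+1^-3 = +1.
(a,b)_23: α=3, u≡18; β=1, v≡5 (mod 23); (18|23)=+1, (5|23)=-1; sign (−1)^1·+1^1·-1^3 = +1.
(a,b)_13: α=1, u≡4; β=1, v≡11 (mod 13); (4|13)=+1, (11|13)=-1; sign (−1)^0·+1^1·-1^1 = -1.
(a,b)_31: α=2, u≡13; β=0, v≡14 (mod 31); (13|31)=-1, (14|31)=+1; sign (−1)^0·-1^0·+1^2 = +1.
(a,b)_11: α=8, u≡10; β=3, v≡10 (mod 11); (10|11)=-1, (10|11)=-1; sign (−1)^0·-1^3·-1^8 = -1.
(a,b)_41: α=-1, u≡16; β=-1, v≡19 (mod 41); (16|41)=+1, (19|41)=-1; sign (−1)^0·+1^-1·-1^-1 = -1.
|Ram(-1360749, -14968239)| = 4, even; anisotropic at {11, 13, 41, ∞}.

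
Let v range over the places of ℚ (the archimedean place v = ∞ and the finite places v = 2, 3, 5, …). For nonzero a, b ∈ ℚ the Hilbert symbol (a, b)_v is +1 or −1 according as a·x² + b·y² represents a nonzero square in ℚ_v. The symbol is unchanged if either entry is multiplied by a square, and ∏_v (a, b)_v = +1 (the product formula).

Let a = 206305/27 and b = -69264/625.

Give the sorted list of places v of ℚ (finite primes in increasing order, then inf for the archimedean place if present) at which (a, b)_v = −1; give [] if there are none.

[2, 3, 13, 31]

(a, b) ≡ (5115, -481) mod (ℚ^×)²; places V = {2, 3, 5, 11, 13, 31, 37, ∞}.
(a,b)_31: α=1, u≡18; β=0, v≡29 (mod 31); (18|31)=+1, (29|31)=-1; sign (−1)^0·+1^0·-1^1 = -1.
(a,b)_2: α=0, β=4; u≡3, v≡7 (mod 8); ε(u)ε(v)=1·1, αω(v)=0·0, βω(u)=4·1; sum ≡ 1  ⇒  -1.
(a,b)_5: α=1, u≡3; β=-4, v≡1 (mod 5); (3|5)=-1, (1|5)=+1; sign (−1)^0·-1^-4·+1^1 = +1.
(a,b)_37: α=0, u≡34; β=1, v≡24 (mod 37); (34|37)=+1, (24|37)=-1; sign (−1)^0·+1^1·-1^0 = +1.
(a,b)_3: α=-3, u≡1; β=2, v≡2 (mod 3); (1|3)=+1, (2|3)=-1; sign (−1)^0·+1^2·-1^-3 = -1.
(a,b)_11: α=3, u≡9; β=0, v≡4 (mod 11); (9|11)=+1, (4|11)=+1; sign (−1)^0·+1^0·+1^3 = +1.
(a,b)_∞: sgn(5115)=+, sgn(-481)=−, so +1.
(a,b)_13: α=0, u≡8; β=1, v≡2 (mod 13); (8|13)=-1, (2|13)=-1; sign (−1)^0·-1^1·-1^0 = -1.
(5115, -481 / ℚ) ramifies at {2, 3, 13, 31}: a division algebra.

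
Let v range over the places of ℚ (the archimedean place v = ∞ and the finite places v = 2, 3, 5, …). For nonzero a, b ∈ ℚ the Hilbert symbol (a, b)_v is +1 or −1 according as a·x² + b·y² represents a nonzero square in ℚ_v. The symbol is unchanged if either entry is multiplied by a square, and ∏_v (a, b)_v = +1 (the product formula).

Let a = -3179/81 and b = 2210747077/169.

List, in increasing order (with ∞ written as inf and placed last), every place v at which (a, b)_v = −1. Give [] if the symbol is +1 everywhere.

[7, 11]

Mod squares: a ≡ -11, b ≡ 150997. Check v ∈ {∞, 2, 3, 7, 11, 13, 17, 37, 53}.
v=∞: -11 < 0 and 150997 > 0  ⇒  (a,b)_∞ = +1.
v=17: a=17^2·(≡7), b=17^0·(≡5) mod 17; (7|17)=-1, (5|17)=-1; (−1)^{2·0·8}·(-1)^0·(-1)^2 = +1.
v=2: v_2(a)=0, v_2(b)=0; units ≡ 5, 5 (mod 8); ε·ε+αω+βω = 0·0+0·1+0·1 ≡ 0  ⇒  (a,b)_2 = +1.
v=3: a=3^-4·(≡1), b=3^0·(≡1) mod 3; (1|3)=+1, (1|3)=+1; (−1)^{-4·0·1}·(+1)^0·(+1)^-4 = +1.
v=7: a=7^0·(≡5), b=7^1·(≡2) mod 7; (5|7)=-1, (2|7)=+1; (−1)^{0·1·3}·(-1)^1·(+1)^0 = -1.
v=13: a=13^0·(≡2), b=13^-2·(≡6) mod 13; (2|13)=-1, (6|13)=-1; (−1)^{0·-2·6}·(-1)^-2·(-1)^0 = +1.
v=53: a=53^0·(≡36), b=53^1·(≡52) mod 53; (36|53)=+1, (52|53)=+1; (−1)^{0·1·26}·(+1)^1·(+1)^0 = +1.
v=11: a=11^1·(≡2), b=11^5·(≡8) mod 11; (2|11)=-1, (8|11)=-1; (−1)^{1·5·5}·(-1)^5·(-1)^1 = -1.
v=37: a=37^0·(≡11), b=37^1·(≡33) mod 37; (11|37)=+1, (33|37)=+1; (−1)^{0·1·18}·(+1)^1·(+1)^0 = +1.
(-11, 150997 / ℚ) ramifies at {7, 11}: a division algebra.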